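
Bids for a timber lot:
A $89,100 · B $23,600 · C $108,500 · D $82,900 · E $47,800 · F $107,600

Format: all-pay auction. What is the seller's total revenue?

Bids in order: 108,500 (C) > 107,600 (F) > 89,100 (A) > 82,900 (D) > 47,800 (E) > 23,600 (B)
C wins with the top bid; all bids are sunk regardless.
Every bidder forfeits their bid regardless of winning.
Revenue = 89,100 + 23,600 + 108,500 + 82,900 + 47,800 + 107,600 = $459,500.

Total revenue: $459,500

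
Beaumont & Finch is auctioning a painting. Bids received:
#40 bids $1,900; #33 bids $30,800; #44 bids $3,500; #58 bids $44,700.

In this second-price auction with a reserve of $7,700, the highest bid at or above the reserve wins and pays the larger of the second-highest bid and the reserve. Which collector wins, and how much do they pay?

Bids ranked: 44,700 (#58) > 30,800 (#33) > 3,500 (#44) > 1,900 (#40)
Highest eligible bid: #58 at $44,700.
max(second-highest $30,800, reserve $7,700) = $30,800; the reserve does not bind.

#58 pays $30,800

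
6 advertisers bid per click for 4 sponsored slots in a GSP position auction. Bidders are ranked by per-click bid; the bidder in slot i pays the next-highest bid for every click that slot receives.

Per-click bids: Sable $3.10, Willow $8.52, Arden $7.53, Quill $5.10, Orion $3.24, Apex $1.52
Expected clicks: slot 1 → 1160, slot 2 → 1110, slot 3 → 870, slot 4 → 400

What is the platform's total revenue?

Per-click bids in order: $8.52 (Willow) > $7.53 (Arden) > $5.10 (Quill) > $3.24 (Orion) > $3.10 (Sable) > …
Slot 1: Willow pays $7.53 × 1160 = $8734.80
Slot 2: Arden pays $5.10 × 1110 = $5661.00
Slot 3: Quill pays $3.24 × 870 = $2818.80
Slot 4: Orion pays $3.10 × 400 = $1240.00
Total = $18454.60

Total revenue: $18454.60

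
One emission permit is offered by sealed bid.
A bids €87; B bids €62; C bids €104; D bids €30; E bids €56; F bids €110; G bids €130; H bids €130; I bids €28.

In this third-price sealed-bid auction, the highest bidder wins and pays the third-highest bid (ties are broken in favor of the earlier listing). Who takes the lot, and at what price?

Bids ranked: 130 (G) > 130 (H) > 110 (F) > 104 (C) > 87 (A) > 62 (B) > …
G and H tie at €130; tie-break gives it to G.
G wins; payment is bid #3 in the ranking = €110.

G pays €110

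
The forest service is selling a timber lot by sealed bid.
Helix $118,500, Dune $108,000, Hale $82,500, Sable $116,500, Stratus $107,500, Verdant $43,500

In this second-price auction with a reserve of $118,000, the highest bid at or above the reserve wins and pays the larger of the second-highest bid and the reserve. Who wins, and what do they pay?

Helix pays $118,000

Second-price auction with a reserve of $118,000: the highest bid at or above the reserve wins and pays the larger of the second-highest bid and the reserve.
Bids ranked: 118,500 (Helix) > 116,500 (Sable) > 108,000 (Dune) > 107,500 (Stratus) > 82,500 (Hale) > 43,500 (Verdant)
Helix has the top bid at or above the reserve ($118,500).
max(second-highest $116,500, reserve $118,000) = $118,000.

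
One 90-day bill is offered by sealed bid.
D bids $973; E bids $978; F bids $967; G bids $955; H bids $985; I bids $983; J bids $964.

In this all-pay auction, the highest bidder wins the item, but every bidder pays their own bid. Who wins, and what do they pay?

H pays $985

Sorting bids: 985 (H) > 983 (I) > 978 (E) > 973 (D) > 967 (F) > 964 (J) > …
H is highest and takes the item; every bidder forfeits their bid.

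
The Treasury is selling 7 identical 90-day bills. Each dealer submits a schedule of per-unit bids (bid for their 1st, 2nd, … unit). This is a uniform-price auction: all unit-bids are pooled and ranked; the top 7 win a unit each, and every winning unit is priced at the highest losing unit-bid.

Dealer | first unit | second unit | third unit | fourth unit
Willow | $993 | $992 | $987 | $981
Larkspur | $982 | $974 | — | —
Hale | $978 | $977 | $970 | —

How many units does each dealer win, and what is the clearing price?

Pooled unit-bids ranked (top 7): 993 (Willow-1), 992 (Willow-2), 987 (Willow-3), 982 (Larkspur-1), 981 (Willow-4), 978 (Hale-1), 977 (Hale-2)
First bid not allocated: $974.
Allocation: Hale 2, Larkspur 1, Willow 4.

Hale 2, Larkspur 1, Willow 4; clearing price $974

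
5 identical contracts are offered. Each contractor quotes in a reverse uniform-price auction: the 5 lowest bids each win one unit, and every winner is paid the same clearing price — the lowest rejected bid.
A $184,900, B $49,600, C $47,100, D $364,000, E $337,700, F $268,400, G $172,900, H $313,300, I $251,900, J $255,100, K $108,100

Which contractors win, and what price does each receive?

C, B, K, G, A; each is paid $251,900

Sorting: 47,100 (C), 49,600 (B), 108,100 (K), 172,900 (G), 184,900 (A), 251,900 (I), 255,100 (J), …
Winners (5 units): C, B, K, G, A.
First losing bid is I's $251,900, which sets the uniform price.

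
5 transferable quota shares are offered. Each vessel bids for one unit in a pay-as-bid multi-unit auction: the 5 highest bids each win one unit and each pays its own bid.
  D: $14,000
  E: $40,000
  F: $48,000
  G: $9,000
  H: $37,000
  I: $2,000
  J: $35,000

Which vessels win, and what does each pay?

F $48,000, E $40,000, H $37,000, J $35,000, D $14,000

Ordering the bids: 48,000 (F), 40,000 (E), 37,000 (H), 35,000 (J), 14,000 (D), 9,000 (G), 2,000 (I)
The 5 highest are F, E, H, J, D.
Each winner pays its own bid: F $48,000, E $40,000, H $37,000, J $35,000, D $14,000.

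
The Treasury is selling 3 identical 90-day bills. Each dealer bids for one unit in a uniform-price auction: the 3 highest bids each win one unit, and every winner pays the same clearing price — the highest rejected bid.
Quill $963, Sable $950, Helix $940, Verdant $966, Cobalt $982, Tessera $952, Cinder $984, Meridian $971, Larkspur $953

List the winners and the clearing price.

Cinder, Cobalt, Meridian; each pays $966

Ordering the bids: 984 (Cinder), 982 (Cobalt), 971 (Meridian), 966 (Verdant), 963 (Quill), …
Top 3: Cinder, Cobalt, Meridian.
Clearing price = highest rejected bid = $966.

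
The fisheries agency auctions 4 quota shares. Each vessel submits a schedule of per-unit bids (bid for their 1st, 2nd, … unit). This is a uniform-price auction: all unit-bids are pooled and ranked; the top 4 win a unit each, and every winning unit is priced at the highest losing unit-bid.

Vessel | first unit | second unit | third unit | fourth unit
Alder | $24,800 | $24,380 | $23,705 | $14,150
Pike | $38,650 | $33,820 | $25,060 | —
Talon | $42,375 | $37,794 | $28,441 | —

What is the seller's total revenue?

Total revenue: $113,764

Merging the schedules and taking the best 4: 42,375 (Talon-1), 38,650 (Pike-1), 37,794 (Talon-2), 33,820 (Pike-2)
The (k+1)-th unit-bid is $28,441.
Allocation: Pike 2, Talon 2. Every unit priced at $28,441.
Revenue = 4 × 28,441 = $113,764.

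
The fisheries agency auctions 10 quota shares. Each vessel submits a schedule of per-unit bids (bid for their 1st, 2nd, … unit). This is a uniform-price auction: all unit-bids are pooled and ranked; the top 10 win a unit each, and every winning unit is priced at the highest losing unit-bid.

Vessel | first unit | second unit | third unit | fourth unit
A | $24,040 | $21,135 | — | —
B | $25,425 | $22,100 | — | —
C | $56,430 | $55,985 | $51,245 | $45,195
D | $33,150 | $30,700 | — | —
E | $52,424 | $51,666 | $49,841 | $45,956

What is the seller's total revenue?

All unit-bids, highest first — top 10: 56,430 (C-1), 55,985 (C-2), 52,424 (E-1), 51,666 (E-2), 51,245 (C-3), 49,841 (E-3), 45,956 (E-4), 45,195 (C-4), 33,150 (D-1), 30,700 (D-2)
Highest rejected unit-bid = $25,425.
Allocation: C 4, D 2, E 4. Every unit priced at $25,425.
Revenue = 10 × 25,425 = $254,250.

Total revenue: $254,250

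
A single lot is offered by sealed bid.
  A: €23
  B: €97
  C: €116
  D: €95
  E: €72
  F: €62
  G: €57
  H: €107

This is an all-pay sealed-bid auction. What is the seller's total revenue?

Sorting bids: 116 (C) > 107 (H) > 97 (B) > 95 (D) > 72 (E) > 62 (F) > …
Every bidder forfeits their bid regardless of winning.
Revenue = 23 + 97 + 116 + 95 + 72 + 62 + 57 + 107 = €629.

Total revenue: €629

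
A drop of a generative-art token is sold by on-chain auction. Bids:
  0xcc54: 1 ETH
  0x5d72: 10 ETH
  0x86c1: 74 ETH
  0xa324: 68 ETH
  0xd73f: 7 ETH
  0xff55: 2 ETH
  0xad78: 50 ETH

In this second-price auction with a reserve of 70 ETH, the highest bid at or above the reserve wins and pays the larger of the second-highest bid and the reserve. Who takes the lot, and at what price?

Bids in order: 74 (0x86c1) > 68 (0xa324) > 50 (0xad78) > 10 (0x5d72) > 7 (0xd73f) > 2 (0xff55) > …
0x86c1 has the top bid at or above the reserve (74 ETH).
max(second-highest 68 ETH, reserve 70 ETH) = 70 ETH.

0x86c1 pays 70 ETH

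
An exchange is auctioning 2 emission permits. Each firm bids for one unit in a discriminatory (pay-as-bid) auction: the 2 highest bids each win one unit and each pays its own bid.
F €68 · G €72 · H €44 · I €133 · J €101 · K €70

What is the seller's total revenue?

Sorting: 133 (I), 101 (J), 72 (G), 70 (K), …
Top 2: I, J.
Total revenue = 133 + 101 = €234.

Total revenue: €234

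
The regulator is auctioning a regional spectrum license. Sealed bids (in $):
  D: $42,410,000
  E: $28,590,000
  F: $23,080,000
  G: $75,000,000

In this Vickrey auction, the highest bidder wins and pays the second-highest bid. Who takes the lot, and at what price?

Rule: the highest bidder wins and pays the second-highest bid.
Bids ranked: 75,000,000 (G) > 42,410,000 (D) > 28,590,000 (E) > 23,080,000 (F)
G wins with the highest bid; price is set by the runner-up at $42,410,000.

G pays $42,410,000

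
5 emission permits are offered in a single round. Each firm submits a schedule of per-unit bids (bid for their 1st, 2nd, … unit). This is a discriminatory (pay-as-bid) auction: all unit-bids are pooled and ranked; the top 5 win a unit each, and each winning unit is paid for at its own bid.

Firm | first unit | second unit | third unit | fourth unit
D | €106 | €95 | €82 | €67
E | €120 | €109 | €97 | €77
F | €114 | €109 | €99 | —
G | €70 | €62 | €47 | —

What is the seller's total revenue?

All unit-bids, highest first — top 5: 120 (E-1), 114 (F-1), 109 (E-2), 109 (F-2), 106 (D-1)
Next rejected bid: €99 (not a price — pay-as-bid).
Each winning unit pays its own bid.
Revenue = 120 + 114 + 109 + 109 + 106 = €558.

Total revenue: €558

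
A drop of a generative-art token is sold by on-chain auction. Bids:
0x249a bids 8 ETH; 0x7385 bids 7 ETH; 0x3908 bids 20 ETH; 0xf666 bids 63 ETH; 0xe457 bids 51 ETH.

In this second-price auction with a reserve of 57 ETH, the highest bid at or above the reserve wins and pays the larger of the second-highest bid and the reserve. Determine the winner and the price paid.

Second-price auction with a reserve of 57 ETH: the highest bid at or above the reserve wins and pays the larger of the second-highest bid and the reserve.
Bids ranked: 63 (0xf666) > 51 (0xe457) > 20 (0x3908) > 8 (0x249a) > 7 (0x7385)
0xf666 has the top bid at or above the reserve (63 ETH).
Second-highest bid 51 ETH is below the reserve 57 ETH, so the reserve binds → payment 57 ETH.

0xf666 pays 57 ETH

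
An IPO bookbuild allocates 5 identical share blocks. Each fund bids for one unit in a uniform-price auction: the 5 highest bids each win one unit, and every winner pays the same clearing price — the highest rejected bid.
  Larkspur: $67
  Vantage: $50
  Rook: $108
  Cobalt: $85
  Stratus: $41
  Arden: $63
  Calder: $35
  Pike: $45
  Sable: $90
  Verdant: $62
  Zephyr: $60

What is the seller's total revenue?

Sorting: 108 (Rook), 90 (Sable), 85 (Cobalt), 67 (Larkspur), 63 (Arden), 62 (Verdant), 60 (Zephyr), …
Top 5: Rook, Sable, Cobalt, Larkspur, Arden.
Highest unsuccessful bid: $62 → clearing price.
Total revenue = 5 × $62 = $310.

Total revenue: $310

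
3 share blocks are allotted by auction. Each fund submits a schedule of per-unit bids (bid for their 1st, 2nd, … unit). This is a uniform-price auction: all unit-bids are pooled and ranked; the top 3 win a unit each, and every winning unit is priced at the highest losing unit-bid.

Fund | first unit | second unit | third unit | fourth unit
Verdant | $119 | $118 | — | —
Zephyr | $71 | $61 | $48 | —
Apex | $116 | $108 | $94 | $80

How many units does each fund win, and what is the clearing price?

Apex 1, Verdant 2; clearing price $108

Pooled unit-bids ranked (top 3): 119 (Verdant-1), 118 (Verdant-2), 116 (Apex-1)
The (k+1)-th unit-bid is $108.
Allocation: Apex 1, Verdant 2.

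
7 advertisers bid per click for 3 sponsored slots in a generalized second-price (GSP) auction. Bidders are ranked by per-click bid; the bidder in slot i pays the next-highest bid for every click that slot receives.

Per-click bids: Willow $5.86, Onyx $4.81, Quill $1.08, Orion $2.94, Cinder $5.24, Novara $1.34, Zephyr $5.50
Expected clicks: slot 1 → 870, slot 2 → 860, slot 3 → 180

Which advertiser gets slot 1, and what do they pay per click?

Willow; $5.50 per click

Sorting advertisers: $5.86 (Willow) > $5.50 (Zephyr) > $5.24 (Cinder) > $4.81 (Onyx) > …
Slot 1 goes to the first-ranked bidder, Willow, who pays the next bid down: $5.50/click.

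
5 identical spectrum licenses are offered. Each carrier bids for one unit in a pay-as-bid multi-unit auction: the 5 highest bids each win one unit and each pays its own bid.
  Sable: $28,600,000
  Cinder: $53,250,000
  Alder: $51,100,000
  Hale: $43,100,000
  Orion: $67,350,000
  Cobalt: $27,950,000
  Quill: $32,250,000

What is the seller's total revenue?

Ordering the bids: 67,350,000 (Orion), 53,250,000 (Cinder), 51,100,000 (Alder), 43,100,000 (Hale), 32,250,000 (Quill), 28,600,000 (Sable), 27,950,000 (Cobalt)
The 5 highest are Orion, Cinder, Alder, Hale, Quill.
Total revenue = 67,350,000 + 53,250,000 + 51,100,000 + 43,100,000 + 32,250,000 = $247,050,000.

Total revenue: $247,050,000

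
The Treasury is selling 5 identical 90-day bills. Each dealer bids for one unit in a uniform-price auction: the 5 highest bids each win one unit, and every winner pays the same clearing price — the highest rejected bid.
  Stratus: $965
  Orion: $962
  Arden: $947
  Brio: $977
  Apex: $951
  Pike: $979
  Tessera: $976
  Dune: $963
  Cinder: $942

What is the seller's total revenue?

Bids ranked high→low: 979 (Pike), 977 (Brio), 976 (Tessera), 965 (Stratus), 963 (Dune), 962 (Orion), 951 (Apex), …
The 5 highest are Pike, Brio, Tessera, Stratus, Dune.
Highest unsuccessful bid: $962 → clearing price.
Total revenue = 5 × $962 = $4,810.

Total revenue: $4,810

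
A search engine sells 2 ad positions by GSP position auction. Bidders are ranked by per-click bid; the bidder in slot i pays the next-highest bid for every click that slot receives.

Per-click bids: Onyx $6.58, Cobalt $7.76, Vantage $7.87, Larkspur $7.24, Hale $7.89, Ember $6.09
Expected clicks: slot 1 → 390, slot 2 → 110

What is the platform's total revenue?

Total revenue: $3922.90

Per-click bids in order: $7.89 (Hale) > $7.87 (Vantage) > $7.76 (Cobalt) > …
Slot 1: Hale pays $7.87 × 390 = $3069.30
Slot 2: Vantage pays $7.76 × 110 = $853.60
Total = $3922.90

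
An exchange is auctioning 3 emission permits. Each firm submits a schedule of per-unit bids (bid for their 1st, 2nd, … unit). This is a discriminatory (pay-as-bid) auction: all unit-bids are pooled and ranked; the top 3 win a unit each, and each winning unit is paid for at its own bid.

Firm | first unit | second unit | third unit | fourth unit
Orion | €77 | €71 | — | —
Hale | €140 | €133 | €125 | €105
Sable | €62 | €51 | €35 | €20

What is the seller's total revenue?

Total revenue: €398

All unit-bids, highest first — top 3: 140 (Hale-1), 133 (Hale-2), 125 (Hale-3)
Next rejected bid: €105 (not a price — pay-as-bid).
Each winning unit pays its own bid.
Revenue = 140 + 133 + 125 = €398.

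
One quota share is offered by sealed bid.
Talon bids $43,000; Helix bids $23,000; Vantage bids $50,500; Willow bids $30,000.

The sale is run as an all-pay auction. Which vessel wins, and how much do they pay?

Vantage pays $50,500

Bids in order: 50,500 (Vantage) > 43,000 (Talon) > 30,000 (Willow) > 23,000 (Helix)
Vantage wins with the top bid; all bids are sunk regardless.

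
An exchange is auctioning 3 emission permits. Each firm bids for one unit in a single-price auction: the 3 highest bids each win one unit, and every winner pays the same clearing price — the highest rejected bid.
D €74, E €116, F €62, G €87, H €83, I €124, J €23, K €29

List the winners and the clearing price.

I, E, G; each pays €83

Bids ranked high→low: 124 (I), 116 (E), 87 (G), 83 (H), 74 (D), …
Top 3: I, E, G.
Clearing price = highest rejected bid = €83.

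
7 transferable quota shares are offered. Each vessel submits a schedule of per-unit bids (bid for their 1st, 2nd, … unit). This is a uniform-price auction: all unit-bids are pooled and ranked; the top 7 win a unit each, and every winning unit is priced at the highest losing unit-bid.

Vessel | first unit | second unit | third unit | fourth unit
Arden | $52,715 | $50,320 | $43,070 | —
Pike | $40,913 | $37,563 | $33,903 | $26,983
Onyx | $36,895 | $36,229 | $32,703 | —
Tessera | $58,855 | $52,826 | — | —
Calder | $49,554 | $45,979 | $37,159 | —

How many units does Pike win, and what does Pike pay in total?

Pike: 0 units, pays $0

Pooled unit-bids ranked (top 7): 58,855 (Tessera-1), 52,826 (Tessera-2), 52,715 (Arden-1), 50,320 (Arden-2), 49,554 (Calder-1), 45,979 (Calder-2), 43,070 (Arden-3)
The (k+1)-th unit-bid is $40,913.
Pike wins 0 unit(s) at $40,913 each.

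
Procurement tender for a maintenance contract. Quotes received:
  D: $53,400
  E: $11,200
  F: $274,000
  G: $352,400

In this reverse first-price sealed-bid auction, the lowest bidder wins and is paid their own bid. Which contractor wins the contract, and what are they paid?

Bids in order: 11,200 (E) < 53,400 (D) < 274,000 (F) < 352,400 (G)
E has the lowest bid and is paid exactly that: $11,200.

E is paid $11,200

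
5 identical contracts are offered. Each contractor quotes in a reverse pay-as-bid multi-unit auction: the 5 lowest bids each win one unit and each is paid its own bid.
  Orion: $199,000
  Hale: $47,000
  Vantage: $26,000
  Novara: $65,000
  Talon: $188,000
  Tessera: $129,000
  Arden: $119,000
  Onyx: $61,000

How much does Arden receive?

Arden is paid $119,000

Ordering the bids: 26,000 (Vantage), 47,000 (Hale), 61,000 (Onyx), 65,000 (Novara), 119,000 (Arden), 129,000 (Tessera), 188,000 (Talon), …
The 5 lowest are Vantage, Hale, Onyx, Novara, Arden.
Arden wins → own bid $119,000.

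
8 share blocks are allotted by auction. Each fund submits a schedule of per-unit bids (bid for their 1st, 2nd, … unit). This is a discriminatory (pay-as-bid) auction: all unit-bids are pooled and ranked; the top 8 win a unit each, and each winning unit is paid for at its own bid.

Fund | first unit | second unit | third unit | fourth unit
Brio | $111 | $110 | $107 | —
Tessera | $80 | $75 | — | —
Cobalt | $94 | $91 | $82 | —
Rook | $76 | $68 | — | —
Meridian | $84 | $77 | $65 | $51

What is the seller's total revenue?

Total revenue: $759

Merging the schedules and taking the best 8: 111 (Brio-1), 110 (Brio-2), 107 (Brio-3), 94 (Cobalt-1), 91 (Cobalt-2), 84 (Meridian-1), 82 (Cobalt-3), 80 (Tessera-1)
Next rejected bid: $77 (not a price — pay-as-bid).
Each winning unit pays its own bid.
Revenue = 111 + 110 + 107 + 94 + 91 + 84 + 82 + 80 = $759.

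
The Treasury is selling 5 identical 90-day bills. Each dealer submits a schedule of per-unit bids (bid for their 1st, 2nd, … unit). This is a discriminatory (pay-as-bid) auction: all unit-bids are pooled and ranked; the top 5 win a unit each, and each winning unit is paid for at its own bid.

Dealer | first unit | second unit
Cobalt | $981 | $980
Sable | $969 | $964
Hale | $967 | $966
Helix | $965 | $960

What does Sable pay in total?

Sable pays $969

Pooled unit-bids ranked (top 5): 981 (Cobalt-1), 980 (Cobalt-2), 969 (Sable-1), 967 (Hale-1), 966 (Hale-2)
Next rejected bid: $965 (not a price — pay-as-bid).
Sable's winning unit-bids: 969 = $969.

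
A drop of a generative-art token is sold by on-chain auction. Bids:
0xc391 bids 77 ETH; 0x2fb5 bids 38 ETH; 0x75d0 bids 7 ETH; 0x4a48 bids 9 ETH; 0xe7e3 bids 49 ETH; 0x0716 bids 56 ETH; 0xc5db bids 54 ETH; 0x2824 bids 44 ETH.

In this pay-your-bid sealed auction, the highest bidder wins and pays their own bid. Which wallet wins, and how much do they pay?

Sorting bids: 77 (0xc391) > 56 (0x0716) > 54 (0xc5db) > 49 (0xe7e3) > 44 (0x2824) > 38 (0x2fb5) > …
0xc391 is highest → pays own bid, 77 ETH.

0xc391 pays 77 ETH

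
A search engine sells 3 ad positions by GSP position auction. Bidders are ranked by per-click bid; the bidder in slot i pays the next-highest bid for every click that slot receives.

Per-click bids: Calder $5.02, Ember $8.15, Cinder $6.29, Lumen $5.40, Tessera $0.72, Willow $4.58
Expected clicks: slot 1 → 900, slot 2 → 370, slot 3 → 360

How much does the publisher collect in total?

Total revenue: $9466.20

Per-click bids in order: $8.15 (Ember) > $6.29 (Cinder) > $5.40 (Lumen) > $5.02 (Calder) > …
Slot 1: Ember pays $6.29 × 900 = $5661.00
Slot 2: Cinder pays $5.40 × 370 = $1998.00
Slot 3: Lumen pays $5.02 × 360 = $1807.20
Total = $9466.20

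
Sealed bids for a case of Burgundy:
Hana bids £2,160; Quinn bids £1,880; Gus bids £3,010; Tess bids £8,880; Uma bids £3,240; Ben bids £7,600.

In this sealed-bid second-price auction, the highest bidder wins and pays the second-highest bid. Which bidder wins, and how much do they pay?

Tess pays £7,600

Bids ranked: 8,880 (Tess) > 7,600 (Ben) > 3,240 (Uma) > 3,010 (Gus) > 2,160 (Hana) > 1,880 (Quinn)
Tess wins with the highest bid; price is set by the runner-up at £7,600.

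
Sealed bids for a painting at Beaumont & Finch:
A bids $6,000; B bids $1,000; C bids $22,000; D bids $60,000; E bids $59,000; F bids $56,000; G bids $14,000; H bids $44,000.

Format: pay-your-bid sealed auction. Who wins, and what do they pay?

D pays $60,000

Bids in order: 60,000 (D) > 59,000 (E) > 56,000 (F) > 44,000 (H) > 22,000 (C) > 14,000 (G) > …
First-price: D pays what they bid, $60,000.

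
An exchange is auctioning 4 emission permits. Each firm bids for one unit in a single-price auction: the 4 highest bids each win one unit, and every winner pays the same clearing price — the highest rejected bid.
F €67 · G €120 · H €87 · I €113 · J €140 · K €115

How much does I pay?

I pays €87

Ordering the bids: 140 (J), 120 (G), 115 (K), 113 (I), 87 (H), 67 (F)
Winners (4 units): J, G, K, I.
Highest unsuccessful bid: €87 → clearing price.
I wins → pays €87.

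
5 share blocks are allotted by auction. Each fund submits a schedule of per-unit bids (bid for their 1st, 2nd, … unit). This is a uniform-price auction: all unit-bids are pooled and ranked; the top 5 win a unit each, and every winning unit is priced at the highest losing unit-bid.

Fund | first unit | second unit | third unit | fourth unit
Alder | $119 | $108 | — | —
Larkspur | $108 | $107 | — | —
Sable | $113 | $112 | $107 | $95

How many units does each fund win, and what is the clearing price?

Alder 2, Larkspur 1, Sable 2; clearing price $107

Merging the schedules and taking the best 5: 119 (Alder-1), 113 (Sable-1), 112 (Sable-2), 108 (Alder-2), 108 (Larkspur-1)
First bid not allocated: $107.
Allocation: Alder 2, Larkspur 1, Sable 2.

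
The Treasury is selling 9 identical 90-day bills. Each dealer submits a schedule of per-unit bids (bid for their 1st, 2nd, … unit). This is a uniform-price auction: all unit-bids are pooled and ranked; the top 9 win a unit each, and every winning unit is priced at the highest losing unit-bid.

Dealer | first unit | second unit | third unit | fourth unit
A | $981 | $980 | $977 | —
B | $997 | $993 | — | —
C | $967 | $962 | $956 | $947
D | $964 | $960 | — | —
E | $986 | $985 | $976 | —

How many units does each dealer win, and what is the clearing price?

Pooled unit-bids ranked (top 9): 997 (B-1), 993 (B-2), 986 (E-1), 985 (E-2), 981 (A-1), 980 (A-2), 977 (A-3), 976 (E-3), 967 (C-1)
Highest rejected unit-bid = $964.
Allocation: A 3, B 2, C 1, E 3.

A 3, B 2, C 1, E 3; clearing price $964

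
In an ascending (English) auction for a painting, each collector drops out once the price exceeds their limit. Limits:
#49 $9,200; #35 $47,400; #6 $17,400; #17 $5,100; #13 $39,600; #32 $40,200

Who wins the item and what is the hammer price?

Ascending (English) auction: the price rises until one bidder remains; the winner pays the price at which the last rival dropped out.
Limits in order: 47,400 (#35) > 40,200 (#32) > 39,600 (#13) > 17,400 (#6) > 9,200 (#49) > 5,100 (#17)
Once the price passes $40,200, only #35 is left; the hammer falls at #32's limit of $40,200.

#35 wins at $40,200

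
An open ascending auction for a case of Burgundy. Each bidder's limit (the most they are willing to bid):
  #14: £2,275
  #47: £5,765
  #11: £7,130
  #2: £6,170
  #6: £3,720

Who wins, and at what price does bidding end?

#11 wins at £6,170

Rule: the price rises until one bidder remains; the winner pays the price at which the last rival dropped out.
Sorting limits: 7,130 (#11) > 6,170 (#2) > 5,765 (#47) > 3,720 (#6) > 2,275 (#14)
#2 is the last rival to drop out, at £6,170; #11 remains and wins at that price.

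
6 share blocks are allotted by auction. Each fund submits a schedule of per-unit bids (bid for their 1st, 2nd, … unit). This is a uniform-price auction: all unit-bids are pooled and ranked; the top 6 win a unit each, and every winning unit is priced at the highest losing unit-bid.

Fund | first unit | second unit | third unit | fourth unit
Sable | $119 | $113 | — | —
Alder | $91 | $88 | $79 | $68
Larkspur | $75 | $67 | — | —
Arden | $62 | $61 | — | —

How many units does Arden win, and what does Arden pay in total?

Arden: 0 units, pays $0

Merging the schedules and taking the best 6: 119 (Sable-1), 113 (Sable-2), 91 (Alder-1), 88 (Alder-2), 79 (Alder-3), 75 (Larkspur-1)
Highest rejected unit-bid = $68.
Arden wins 0 unit(s) at $68 each.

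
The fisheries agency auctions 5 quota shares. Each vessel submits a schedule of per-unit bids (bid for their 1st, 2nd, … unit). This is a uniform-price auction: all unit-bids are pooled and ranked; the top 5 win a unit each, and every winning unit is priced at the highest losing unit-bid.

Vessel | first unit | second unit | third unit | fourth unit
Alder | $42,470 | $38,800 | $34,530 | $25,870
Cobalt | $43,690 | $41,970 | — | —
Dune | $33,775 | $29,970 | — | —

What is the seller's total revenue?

Total revenue: $168,875

Merging the schedules and taking the best 5: 43,690 (Cobalt-1), 42,470 (Alder-1), 41,970 (Cobalt-2), 38,800 (Alder-2), 34,530 (Alder-3)
Highest rejected unit-bid = $33,775.
Allocation: Alder 3, Cobalt 2. Every unit priced at $33,775.
Revenue = 5 × 33,775 = $168,875.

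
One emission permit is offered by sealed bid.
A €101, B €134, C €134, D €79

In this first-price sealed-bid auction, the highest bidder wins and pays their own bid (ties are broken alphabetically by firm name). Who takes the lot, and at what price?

Bids in order: 134 (B) > 134 (C) > 101 (A) > 79 (D)
Tie at €134 → B wins by tie-break.
First-price: B pays what they bid, €134.

B pays €134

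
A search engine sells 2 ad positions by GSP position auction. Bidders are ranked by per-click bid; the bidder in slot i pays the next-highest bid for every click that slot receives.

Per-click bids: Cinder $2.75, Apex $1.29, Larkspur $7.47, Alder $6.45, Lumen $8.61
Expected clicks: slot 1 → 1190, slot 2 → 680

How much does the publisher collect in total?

Total revenue: $13275.30

Ranked by bid: $8.61 (Lumen) > $7.47 (Larkspur) > $6.45 (Alder) > …
Slot 1: Lumen pays $7.47 × 1190 = $8889.30
Slot 2: Larkspur pays $6.45 × 680 = $4386.00
Total = $13275.30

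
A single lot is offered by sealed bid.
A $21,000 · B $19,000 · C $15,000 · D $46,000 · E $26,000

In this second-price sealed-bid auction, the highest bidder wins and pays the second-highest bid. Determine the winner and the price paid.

Second-price sealed-bid auction: the highest bidder wins and pays the second-highest bid.
Bids ranked: 46,000 (D) > 26,000 (E) > 21,000 (A) > 19,000 (B) > 15,000 (C)
D wins with the highest bid; price is set by the runner-up at $26,000.

D pays $26,000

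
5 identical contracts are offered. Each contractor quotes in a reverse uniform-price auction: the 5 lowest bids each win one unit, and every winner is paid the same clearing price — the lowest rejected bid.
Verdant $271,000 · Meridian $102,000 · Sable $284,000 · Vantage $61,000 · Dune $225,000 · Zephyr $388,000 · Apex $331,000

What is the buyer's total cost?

Total cost: $1,655,000

Ordering the bids: 61,000 (Vantage), 102,000 (Meridian), 225,000 (Dune), 271,000 (Verdant), 284,000 (Sable), 331,000 (Apex), 388,000 (Zephyr)
Winners (5 units): Vantage, Meridian, Dune, Verdant, Sable.
Lowest unsuccessful bid: $331,000 → clearing price.
Total cost = 5 × $331,000 = $1,655,000.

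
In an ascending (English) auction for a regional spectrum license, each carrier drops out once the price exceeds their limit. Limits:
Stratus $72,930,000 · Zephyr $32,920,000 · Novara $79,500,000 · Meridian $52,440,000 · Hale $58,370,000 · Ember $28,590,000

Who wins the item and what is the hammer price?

Rule: the price rises until one bidder remains; the winner pays the price at which the last rival dropped out.
Sorting limits: 79,500,000 (Novara) > 72,930,000 (Stratus) > 58,370,000 (Hale) > 52,440,000 (Meridian) > 32,920,000 (Zephyr) > 28,590,000 (Ember)
Once the price passes $72,930,000, only Novara is left; the hammer falls at Stratus's limit of $72,930,000.

Novara wins at $72,930,000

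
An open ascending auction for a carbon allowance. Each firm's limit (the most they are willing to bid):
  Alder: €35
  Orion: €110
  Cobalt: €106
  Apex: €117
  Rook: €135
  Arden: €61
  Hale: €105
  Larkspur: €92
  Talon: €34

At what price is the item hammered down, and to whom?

Sorting limits: 135 (Rook) > 117 (Apex) > 110 (Orion) > 106 (Cobalt) > 105 (Hale) > 92 (Larkspur) > …
Apex is the last rival to drop out, at €117; Rook remains and wins at that price.

Rook wins at €117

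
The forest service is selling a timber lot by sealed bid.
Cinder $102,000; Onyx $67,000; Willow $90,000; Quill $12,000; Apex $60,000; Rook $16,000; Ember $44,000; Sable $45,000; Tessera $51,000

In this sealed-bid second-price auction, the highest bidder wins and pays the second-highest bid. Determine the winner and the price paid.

Cinder pays $90,000

Rule: the highest bidder wins and pays the second-highest bid.
Bids in order: 102,000 (Cinder) > 90,000 (Willow) > 67,000 (Onyx) > 60,000 (Apex) > 51,000 (Tessera) > 45,000 (Sable) > …
Second-price: Cinder pays Willow's bid of $90,000.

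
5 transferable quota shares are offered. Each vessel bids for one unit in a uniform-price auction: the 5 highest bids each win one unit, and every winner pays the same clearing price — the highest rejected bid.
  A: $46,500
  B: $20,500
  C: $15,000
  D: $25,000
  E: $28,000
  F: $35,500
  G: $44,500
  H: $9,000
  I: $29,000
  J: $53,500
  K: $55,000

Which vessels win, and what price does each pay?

Ordering the bids: 55,000 (K), 53,500 (J), 46,500 (A), 44,500 (G), 35,500 (F), 29,000 (I), 28,000 (E), …
Top 5: K, J, A, G, F.
Highest unsuccessful bid: $29,000 → clearing price.

K, J, A, G, F; each pays $29,000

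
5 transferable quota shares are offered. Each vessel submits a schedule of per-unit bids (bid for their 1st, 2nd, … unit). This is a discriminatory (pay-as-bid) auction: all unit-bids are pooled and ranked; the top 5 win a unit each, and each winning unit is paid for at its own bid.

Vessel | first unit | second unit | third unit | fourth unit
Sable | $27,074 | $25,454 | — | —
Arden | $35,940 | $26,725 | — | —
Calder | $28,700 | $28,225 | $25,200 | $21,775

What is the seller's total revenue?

Total revenue: $146,664

Merging the schedules and taking the best 5: 35,940 (Arden-1), 28,700 (Calder-1), 28,225 (Calder-2), 27,074 (Sable-1), 26,725 (Arden-2)
Next rejected bid: $25,454 (not a price — pay-as-bid).
Each winning unit pays its own bid.
Revenue = 35,940 + 28,700 + 28,225 + 27,074 + 26,725 = $146,664.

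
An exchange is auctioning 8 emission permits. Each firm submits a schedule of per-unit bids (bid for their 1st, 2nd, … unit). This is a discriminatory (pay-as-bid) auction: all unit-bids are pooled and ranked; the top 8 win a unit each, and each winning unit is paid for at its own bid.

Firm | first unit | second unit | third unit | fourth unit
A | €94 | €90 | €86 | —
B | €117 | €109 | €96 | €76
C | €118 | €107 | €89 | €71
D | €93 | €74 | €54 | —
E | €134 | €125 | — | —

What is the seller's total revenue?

Pooled unit-bids ranked (top 8): 134 (E-1), 125 (E-2), 118 (C-1), 117 (B-1), 109 (B-2), 107 (C-2), 96 (B-3), 94 (A-1)
Next rejected bid: €93 (not a price — pay-as-bid).
Each winning unit pays its own bid.
Revenue = 134 + 125 + 118 + 117 + 109 + 107 + 96 + 94 = €900.

Total revenue: €900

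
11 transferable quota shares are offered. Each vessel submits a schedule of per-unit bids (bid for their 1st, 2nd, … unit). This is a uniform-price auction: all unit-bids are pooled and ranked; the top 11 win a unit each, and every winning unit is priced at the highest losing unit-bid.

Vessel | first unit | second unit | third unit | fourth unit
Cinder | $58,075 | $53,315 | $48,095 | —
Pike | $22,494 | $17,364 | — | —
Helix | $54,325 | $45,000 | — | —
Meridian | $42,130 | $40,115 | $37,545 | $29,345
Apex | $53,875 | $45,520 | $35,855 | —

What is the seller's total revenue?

All unit-bids, highest first — top 11: 58,075 (Cinder-1), 54,325 (Helix-1), 53,875 (Apex-1), 53,315 (Cinder-2), 48,095 (Cinder-3), 45,520 (Apex-2), 45,000 (Helix-2), 42,130 (Meridian-1), 40,115 (Meridian-2), 37,545 (Meridian-3), 35,855 (Apex-3)
Highest rejected unit-bid = $29,345.
Allocation: Apex 3, Cinder 3, Helix 2, Meridian 3. Every unit priced at $29,345.
Revenue = 11 × 29,345 = $322,795.

Total revenue: $322,795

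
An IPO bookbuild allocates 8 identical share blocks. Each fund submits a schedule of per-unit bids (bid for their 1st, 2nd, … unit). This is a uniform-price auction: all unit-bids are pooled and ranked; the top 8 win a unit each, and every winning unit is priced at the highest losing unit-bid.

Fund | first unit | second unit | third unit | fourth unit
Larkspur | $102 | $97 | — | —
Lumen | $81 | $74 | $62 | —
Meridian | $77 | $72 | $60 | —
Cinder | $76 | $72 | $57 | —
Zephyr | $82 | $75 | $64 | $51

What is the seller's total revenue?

Total revenue: $576

All unit-bids, highest first — top 8: 102 (Larkspur-1), 97 (Larkspur-2), 82 (Zephyr-1), 81 (Lumen-1), 77 (Meridian-1), 76 (Cinder-1), 75 (Zephyr-2), 74 (Lumen-2)
First bid not allocated: $72.
Allocation: Cinder 1, Larkspur 2, Lumen 2, Meridian 1, Zephyr 2. Every unit priced at $72.
Revenue = 8 × 72 = $576.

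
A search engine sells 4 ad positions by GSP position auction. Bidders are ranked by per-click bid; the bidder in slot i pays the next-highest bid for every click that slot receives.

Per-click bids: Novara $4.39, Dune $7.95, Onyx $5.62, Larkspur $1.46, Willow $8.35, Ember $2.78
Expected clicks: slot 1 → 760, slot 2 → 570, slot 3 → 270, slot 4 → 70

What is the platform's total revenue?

Total revenue: $10625.30

Sorting advertisers: $8.35 (Willow) > $7.95 (Dune) > $5.62 (Onyx) > $4.39 (Novara) > $2.78 (Ember) > …
Slot 1: Willow pays $7.95 × 760 = $6042.00
Slot 2: Dune pays $5.62 × 570 = $3203.40
Slot 3: Onyx pays $4.39 × 270 = $1185.30
Slot 4: Novara pays $2.78 × 70 = $194.60
Total = $10625.30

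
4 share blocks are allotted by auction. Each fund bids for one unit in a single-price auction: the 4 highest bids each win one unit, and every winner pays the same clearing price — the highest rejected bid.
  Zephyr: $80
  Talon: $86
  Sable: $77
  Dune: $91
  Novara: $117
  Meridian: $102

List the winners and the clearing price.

Novara, Meridian, Dune, Talon; each pays $80

Ordering the bids: 117 (Novara), 102 (Meridian), 91 (Dune), 86 (Talon), 80 (Zephyr), 77 (Sable)
The 4 highest are Novara, Meridian, Dune, Talon.
Clearing price = highest rejected bid = $80.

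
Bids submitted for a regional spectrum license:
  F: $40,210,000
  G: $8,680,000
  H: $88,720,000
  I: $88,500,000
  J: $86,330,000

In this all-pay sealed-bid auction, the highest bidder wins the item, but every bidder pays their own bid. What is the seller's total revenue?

Total revenue: $312,440,000

Rule: the highest bidder wins the item, but every bidder pays their own bid.
Sorting bids: 88,720,000 (H) > 88,500,000 (I) > 86,330,000 (J) > 40,210,000 (F) > 8,680,000 (G)
H wins with the top bid; all bids are sunk regardless.
Every bidder forfeits their bid regardless of winning.
Revenue = 40,210,000 + 8,680,000 + 88,720,000 + 88,500,000 + 86,330,000 = $312,440,000.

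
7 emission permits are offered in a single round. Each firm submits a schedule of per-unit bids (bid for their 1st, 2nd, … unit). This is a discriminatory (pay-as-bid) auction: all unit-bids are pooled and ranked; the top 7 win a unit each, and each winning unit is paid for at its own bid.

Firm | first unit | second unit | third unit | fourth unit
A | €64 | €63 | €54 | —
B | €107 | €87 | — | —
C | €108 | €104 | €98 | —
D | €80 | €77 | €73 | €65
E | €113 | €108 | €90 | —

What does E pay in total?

Merging the schedules and taking the best 7: 113 (E-1), 108 (C-1), 108 (E-2), 107 (B-1), 104 (C-2), 98 (C-3), 90 (E-3)
Next rejected bid: €87 (not a price — pay-as-bid).
E's winning unit-bids: 113 + 108 + 90 = €311.

E pays €311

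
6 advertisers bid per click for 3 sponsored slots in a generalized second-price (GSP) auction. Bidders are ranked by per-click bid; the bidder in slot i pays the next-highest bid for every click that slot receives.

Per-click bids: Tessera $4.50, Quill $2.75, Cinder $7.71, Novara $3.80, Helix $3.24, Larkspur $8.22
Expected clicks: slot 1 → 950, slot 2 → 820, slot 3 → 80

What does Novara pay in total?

Ranked by bid: $8.22 (Larkspur) > $7.71 (Cinder) > $4.50 (Tessera) > $3.80 (Novara) > …
Novara ranks below slot 3 → no slot, pays nothing.

Novara pays $0.00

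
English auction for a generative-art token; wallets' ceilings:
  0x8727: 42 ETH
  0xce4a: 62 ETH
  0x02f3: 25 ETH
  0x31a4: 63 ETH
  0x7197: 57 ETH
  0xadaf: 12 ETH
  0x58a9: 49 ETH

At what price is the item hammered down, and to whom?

Sorting limits: 63 (0x31a4) > 62 (0xce4a) > 57 (0x7197) > 49 (0x58a9) > 42 (0x8727) > 25 (0x02f3) > …
Once the price passes 62 ETH, only 0x31a4 is left; the hammer falls at 0xce4a's limit of 62 ETH.

0x31a4 wins at 62 ETH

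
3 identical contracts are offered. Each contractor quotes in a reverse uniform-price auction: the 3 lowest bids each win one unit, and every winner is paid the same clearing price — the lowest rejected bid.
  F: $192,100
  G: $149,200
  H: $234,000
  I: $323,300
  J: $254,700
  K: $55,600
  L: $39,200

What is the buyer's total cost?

Ordering the bids: 39,200 (L), 55,600 (K), 149,200 (G), 192,100 (F), 234,000 (H), …
The 3 lowest are L, K, G.
Clearing price = lowest rejected bid = $192,100.
Total cost = 3 × $192,100 = $576,300.

Total cost: $576,300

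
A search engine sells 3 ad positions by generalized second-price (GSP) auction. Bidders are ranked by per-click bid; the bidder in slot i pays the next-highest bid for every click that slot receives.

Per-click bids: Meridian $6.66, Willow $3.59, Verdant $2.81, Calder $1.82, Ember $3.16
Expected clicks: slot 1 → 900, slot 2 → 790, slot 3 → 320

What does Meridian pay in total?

Meridian pays $3231.00

Ranked by bid: $6.66 (Meridian) > $3.59 (Willow) > $3.16 (Ember) > $2.81 (Verdant) > …
Meridian holds slot 1 → pays next bid $3.59 × 900 clicks = $3231.00.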